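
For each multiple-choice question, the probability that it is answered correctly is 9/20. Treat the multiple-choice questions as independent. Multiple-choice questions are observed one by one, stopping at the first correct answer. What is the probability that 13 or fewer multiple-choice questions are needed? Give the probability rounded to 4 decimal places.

Y = number of multiple-choice questions to the first success; geometric, p = 0.45.
P(Y ≤ 13) = 1 − (1−p)^13 = 1 − 0.000421 = 0.999579

0.9996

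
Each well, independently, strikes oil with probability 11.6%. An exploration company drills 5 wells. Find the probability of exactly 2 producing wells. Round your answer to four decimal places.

0.0930

X ~ Binomial(n=5, p=0.116).
P(X=2) = C(5,2) · p^2 · (1−p)^3
= 10 · 0.013456 · 0.69081 = 0.092955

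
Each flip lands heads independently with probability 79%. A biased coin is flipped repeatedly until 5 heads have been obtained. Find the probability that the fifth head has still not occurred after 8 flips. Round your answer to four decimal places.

0.0659

Needing more than 8 flips ⇔ fewer than 5 successes in the first 8. With X ~ Binomial(8, 0.79), P(Y > 8) = P(X ≤ 4).
  k=0: C(8,0)·0.79^0·0.21^8 = 0.000004
  k=1: C(8,1)·0.79^1·0.21^7 = 0.000114
  k=2: C(8,2)·0.79^2·0.21^6 = 0.001499
  k=3: C(8,3)·0.79^3·0.21^5 = 0.011276
  k=4: C(8,4)·0.79^4·0.21^4 = 0.053025
P(X ≤ 4) = 0.065918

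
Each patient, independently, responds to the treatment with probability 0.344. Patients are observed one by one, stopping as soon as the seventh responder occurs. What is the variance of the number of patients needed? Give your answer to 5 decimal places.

38.80476

Y = total patients until the seventh success; negative binomial with r=7, p=0.344.
Var(Y) = r(1−p)/p² = 7·0.656 / 0.344² = 38.8047593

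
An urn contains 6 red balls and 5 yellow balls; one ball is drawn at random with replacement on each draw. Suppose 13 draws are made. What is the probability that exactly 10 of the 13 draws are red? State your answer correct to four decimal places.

0.0626

X ~ Binomial(n=13, p=0.545455).
P(X=10) = C(13,10) · p^10 · (1−p)^3
= 286 · 0.0023312 · 0.093914 = 0.062616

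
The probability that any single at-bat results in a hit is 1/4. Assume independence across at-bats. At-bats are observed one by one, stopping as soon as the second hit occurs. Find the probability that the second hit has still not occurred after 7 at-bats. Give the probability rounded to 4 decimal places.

0.4449

Needing more than 7 at-bats ⇔ fewer than 2 successes in the first 7. With X ~ Binomial(7, 0.25), P(Y > 7) = P(X ≤ 1).
  k=0: C(7,0)·0.25^0·0.75^7 = 0.133484
  k=1: C(7,1)·0.25^1·0.75^6 = 0.311462
P(X ≤ 1) = 0.444946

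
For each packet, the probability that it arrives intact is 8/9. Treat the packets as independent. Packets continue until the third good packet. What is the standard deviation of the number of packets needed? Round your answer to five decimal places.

Y = total packets until the third success; negative binomial with r=3, p=0.888889.
SD(Y) = √[r(1−p)/p²] = √(0.4218750) = 0.6495191

0.64952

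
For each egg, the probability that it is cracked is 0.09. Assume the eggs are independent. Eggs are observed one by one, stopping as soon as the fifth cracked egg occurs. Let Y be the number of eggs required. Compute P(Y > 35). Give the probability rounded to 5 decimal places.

0.79682

Needing more than 35 eggs ⇔ fewer than 5 successes in the first 35. With X ~ Binomial(35, 0.09), P(Y > 35) = P(X ≤ 4).
  k=0: C(35,0)·0.09^0·0.91^35 = 0.0368510
  k=1: C(35,1)·0.09^1·0.91^34 = 0.1275610
  k=2: C(35,2)·0.09^2·0.91^33 = 0.2144707
  k=3: C(35,3)·0.09^3·0.91^32 = 0.2333252
  k=4: C(35,4)·0.09^4·0.91^31 = 0.1846090
P(X ≤ 4) = 0.7968169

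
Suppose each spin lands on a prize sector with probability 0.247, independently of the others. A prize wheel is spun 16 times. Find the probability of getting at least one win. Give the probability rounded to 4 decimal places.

P(at least one) = 1 − P(none) = 1 − (1 − 0.247)^16
= 1 − 0.010684 = 0.989316

0.9893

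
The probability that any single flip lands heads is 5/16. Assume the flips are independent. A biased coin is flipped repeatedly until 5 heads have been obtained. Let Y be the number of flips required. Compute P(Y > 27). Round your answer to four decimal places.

Needing more than 27 flips ⇔ fewer than 5 successes in the first 27. With X ~ Binomial(27, 0.3125), P(Y > 27) = P(X ≤ 4).
  k=0: C(27,0)·0.3125^0·0.6875^27 = 0.000040
  k=1: C(27,1)·0.3125^1·0.6875^26 = 0.000496
  k=2: C(27,2)·0.3125^2·0.6875^25 = 0.002930
  k=3: C(27,3)·0.3125^3·0.6875^24 = 0.011097
  k=4: C(27,4)·0.3125^4·0.6875^23 = 0.030266
P(X ≤ 4) = 0.044829

0.0448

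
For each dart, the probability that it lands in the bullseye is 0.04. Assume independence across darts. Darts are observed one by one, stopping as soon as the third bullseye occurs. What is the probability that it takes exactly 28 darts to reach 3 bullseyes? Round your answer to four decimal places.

Y = trial on which the third success occurs; negative binomial, r=3, p=0.04.
P(Y=28) = C(27,2) · p^3 · (1−p)^25
= 351 · 6.4e-05 · 0.3604 = 0.008096

0.0081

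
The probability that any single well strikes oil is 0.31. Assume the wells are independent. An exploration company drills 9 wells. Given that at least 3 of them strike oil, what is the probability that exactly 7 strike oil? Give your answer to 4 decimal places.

0.0084

X ~ Binomial(9, 0.31). Want P(X=7 | X≥3) = P(X=7) / P(X≥3).
P(X=7) = C(9,7)·0.31^7·0.69^2 = 0.004716
P(X≥3) = 1 − 0.035452 − 0.143350 − 0.257614 = 0.563584
Ratio = 0.004716 / 0.563584 = 0.008367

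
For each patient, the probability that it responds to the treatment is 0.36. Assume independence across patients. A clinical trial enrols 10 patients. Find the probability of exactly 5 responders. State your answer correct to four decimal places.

0.1636

X ~ Binomial(n=10, p=0.36).
P(X=5) = C(10,5) · p^5 · (1−p)^5
= 252 · 0.0060466 · 0.10737 = 0.163611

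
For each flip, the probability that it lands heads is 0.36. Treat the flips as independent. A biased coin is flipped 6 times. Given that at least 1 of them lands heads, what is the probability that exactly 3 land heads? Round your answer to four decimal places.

0.2627

X ~ Binomial(6, 0.36). Want P(X=3 | X≥1) = P(X=3) / P(X≥1).
P(X=3) = C(6,3)·0.36^3·0.64^3 = 0.244612
P(X≥1) = 1 − 0.068719 = 0.931281
Ratio = 0.244612 / 0.931281 = 0.262662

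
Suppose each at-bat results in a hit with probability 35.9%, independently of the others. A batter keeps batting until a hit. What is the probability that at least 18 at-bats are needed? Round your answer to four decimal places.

0.0005

Y = number of at-bats to the first success; geometric, p = 0.359.
P(Y > 17) = P(first 17 all fail) = (1−p)^17 = 0.000521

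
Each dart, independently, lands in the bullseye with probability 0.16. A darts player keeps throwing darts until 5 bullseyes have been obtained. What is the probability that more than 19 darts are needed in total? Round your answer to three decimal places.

Needing more than 19 darts ⇔ fewer than 5 successes in the first 19. With X ~ Binomial(19, 0.16), P(Y > 19) = P(X ≤ 4).
  k=0: C(19,0)·0.16^0·0.84^19 = 0.03642
  k=1: C(19,1)·0.16^1·0.84^18 = 0.13180
  k=2: C(19,2)·0.16^2·0.84^17 = 0.22594
  k=3: C(19,3)·0.16^3·0.84^16 = 0.24387
  k=4: C(19,4)·0.16^4·0.84^15 = 0.18580
P(X ≤ 4) = 0.82382

0.824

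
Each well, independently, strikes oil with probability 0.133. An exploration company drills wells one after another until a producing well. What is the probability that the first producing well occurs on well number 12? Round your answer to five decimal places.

Geometric (trials to first success), p = 0.133.
P(Y = 12) = (1−p)^11 · p = 0.20807 · 0.133 = 0.0276733

0.02767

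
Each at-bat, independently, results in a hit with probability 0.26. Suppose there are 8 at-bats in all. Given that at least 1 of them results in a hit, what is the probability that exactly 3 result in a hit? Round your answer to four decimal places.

X ~ Binomial(8, 0.26). Want P(X=3 | X≥1) = P(X=3) / P(X≥1).
P(X=3) = C(8,3)·0.26^3·0.74^5 = 0.218407
P(X≥1) = 1 − 0.089919 = 0.910081
Ratio = 0.218407 / 0.910081 = 0.239987

0.2400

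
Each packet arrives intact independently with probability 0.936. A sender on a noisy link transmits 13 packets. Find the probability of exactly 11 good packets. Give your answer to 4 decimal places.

0.1543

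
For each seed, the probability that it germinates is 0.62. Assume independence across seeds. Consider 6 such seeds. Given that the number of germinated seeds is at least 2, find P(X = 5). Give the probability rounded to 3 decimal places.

0.216

X ~ Binomial(6, 0.62). Want P(X=5 | X≥2) = P(X=5) / P(X≥2).
P(X=5) = C(6,5)·0.62^5·0.38^1 = 0.20888
P(X≥2) = 1 − 0.00301 − 0.02948 = 0.96751
Ratio = 0.20888 / 0.96751 = 0.21589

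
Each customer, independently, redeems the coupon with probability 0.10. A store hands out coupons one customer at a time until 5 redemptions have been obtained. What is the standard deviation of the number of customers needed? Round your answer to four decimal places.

21.2132

Y = total customers until the fifth success; negative binomial with r=5, p=0.10.
SD(Y) = √[r(1−p)/p²] = √(450.000000) = 21.213203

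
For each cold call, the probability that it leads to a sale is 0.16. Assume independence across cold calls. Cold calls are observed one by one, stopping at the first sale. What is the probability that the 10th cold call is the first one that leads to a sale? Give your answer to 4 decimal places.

Geometric (trials to first success), p = 0.16.
P(Y = 10) = (1−p)^9 · p = 0.20822 · 0.16 = 0.033315

0.0333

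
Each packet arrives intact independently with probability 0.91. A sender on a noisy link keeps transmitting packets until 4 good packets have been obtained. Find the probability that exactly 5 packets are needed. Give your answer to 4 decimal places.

Y = trial on which the fourth success occurs; negative binomial, r=4, p=0.91.
P(Y=5) = C(4,3) · p^4 · (1−p)^1
= 4 · 0.68575 · 0.09 = 0.246870

0.2469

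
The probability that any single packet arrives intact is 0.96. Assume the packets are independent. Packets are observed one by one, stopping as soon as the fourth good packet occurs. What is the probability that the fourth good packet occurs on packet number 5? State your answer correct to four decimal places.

Y = trial on which the fourth success occurs; negative binomial, r=4, p=0.96.
P(Y=5) = C(4,3) · p^4 · (1−p)^1
= 4 · 0.84935 · 0.04 = 0.135895

0.1359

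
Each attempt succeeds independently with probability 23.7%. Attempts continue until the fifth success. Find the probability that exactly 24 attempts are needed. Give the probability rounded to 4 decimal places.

0.0388

Y = trial on which the fifth success occurs; negative binomial, r=5, p=0.237.
P(Y=24) = C(23,4) · p^5 · (1−p)^19
= 8855 · 0.00074772 · 0.0058609 = 0.038806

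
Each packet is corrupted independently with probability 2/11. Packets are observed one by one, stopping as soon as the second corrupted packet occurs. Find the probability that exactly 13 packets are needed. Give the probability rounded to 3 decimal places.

0.044

Y = trial on which the second success occurs; negative binomial, r=2, p=0.181818.
P(Y=13) = C(12,1) · p^2 · (1−p)^11
= 12 · 0.033058 · 0.10999 = 0.04363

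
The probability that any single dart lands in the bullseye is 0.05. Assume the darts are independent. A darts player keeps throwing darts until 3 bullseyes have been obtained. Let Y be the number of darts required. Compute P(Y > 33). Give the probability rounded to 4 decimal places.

0.7728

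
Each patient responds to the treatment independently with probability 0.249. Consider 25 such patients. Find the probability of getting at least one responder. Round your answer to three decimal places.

P(at least one) = 1 − P(none) = 1 − (1 − 0.249)^25
= 1 − 0.00078 = 0.99922

0.999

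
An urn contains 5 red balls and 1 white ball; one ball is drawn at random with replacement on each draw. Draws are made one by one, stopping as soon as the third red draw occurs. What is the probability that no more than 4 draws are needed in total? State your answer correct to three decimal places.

0.868

Finishing within 4 draws ⇔ at least 3 successes in the first 4. With X ~ Binomial(4, 0.833333), P(Y ≤ 4) = 1 − P(X ≤ 2).
  k=0: C(4,0)·0.833333^0·0.166667^4 = 0.00077
  k=1: C(4,1)·0.833333^1·0.166667^3 = 0.01543
  k=2: C(4,2)·0.833333^2·0.166667^2 = 0.11574
1 − 0.13194 = 0.86806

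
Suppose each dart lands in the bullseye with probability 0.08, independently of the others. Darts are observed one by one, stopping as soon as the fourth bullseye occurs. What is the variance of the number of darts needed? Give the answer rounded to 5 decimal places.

575.00000

Y = total darts until the fourth success; negative binomial with r=4, p=0.08.
Var(Y) = r(1−p)/p² = 4·0.92 / 0.08² = 575.0000000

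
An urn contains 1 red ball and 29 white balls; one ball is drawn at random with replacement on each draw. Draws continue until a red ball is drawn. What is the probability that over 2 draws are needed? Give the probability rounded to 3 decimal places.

Y = number of draws to the first success; geometric, p = 0.033333.
P(Y > 2) = P(first 2 all fail) = (1−p)^2 = 0.93444

0.934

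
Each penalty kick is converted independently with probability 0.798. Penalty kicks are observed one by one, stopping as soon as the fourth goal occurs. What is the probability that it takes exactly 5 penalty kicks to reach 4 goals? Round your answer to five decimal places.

Y = trial on which the fourth success occurs; negative binomial, r=4, p=0.798.
P(Y=5) = C(4,3) · p^4 · (1−p)^1
= 4 · 0.40552 · 0.202 = 0.3276596

0.32766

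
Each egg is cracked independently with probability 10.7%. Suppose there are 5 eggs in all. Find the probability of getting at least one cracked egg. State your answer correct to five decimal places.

P(at least one) = 1 − P(none) = 1 − (1 − 0.107)^5
= 1 − 0.5678809 = 0.4321191

0.43212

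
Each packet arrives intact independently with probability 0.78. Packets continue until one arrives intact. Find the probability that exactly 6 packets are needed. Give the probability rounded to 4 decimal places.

Geometric (trials to first success), p = 0.78.
P(Y = 6) = (1−p)^5 · p = 0.00051536 · 0.78 = 0.000402

0.0004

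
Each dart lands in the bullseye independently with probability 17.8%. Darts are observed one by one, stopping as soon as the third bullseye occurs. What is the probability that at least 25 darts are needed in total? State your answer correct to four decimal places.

0.1733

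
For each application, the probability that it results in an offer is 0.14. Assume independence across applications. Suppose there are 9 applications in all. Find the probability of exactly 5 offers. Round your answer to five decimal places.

0.00371

X ~ Binomial(n=9, p=0.14).
P(X=5) = C(9,5) · p^5 · (1−p)^4
= 126 · 5.3782e-05 · 0.54701 = 0.0037068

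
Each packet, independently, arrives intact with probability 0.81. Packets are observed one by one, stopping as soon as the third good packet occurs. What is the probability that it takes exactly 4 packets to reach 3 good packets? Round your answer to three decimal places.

0.303

Y = trial on which the third success occurs; negative binomial, r=3, p=0.81.
P(Y=4) = C(3,2) · p^3 · (1−p)^1
= 3 · 0.53144 · 0.19 = 0.30292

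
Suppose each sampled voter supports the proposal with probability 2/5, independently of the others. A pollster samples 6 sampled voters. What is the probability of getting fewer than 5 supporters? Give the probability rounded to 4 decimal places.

0.9590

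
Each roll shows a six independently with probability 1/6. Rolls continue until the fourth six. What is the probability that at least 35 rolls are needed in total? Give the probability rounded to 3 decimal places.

Needing more than 34 rolls ⇔ fewer than 4 successes in the first 34. With X ~ Binomial(34, 0.166667), P(Y > 34) = P(X ≤ 3).
  k=0: C(34,0)·0.166667^0·0.833333^34 = 0.00203
  k=1: C(34,1)·0.166667^1·0.833333^33 = 0.01381
  k=2: C(34,2)·0.166667^2·0.833333^32 = 0.04559
  k=3: C(34,3)·0.166667^3·0.833333^31 = 0.09726
P(X ≤ 3) = 0.15869

0.159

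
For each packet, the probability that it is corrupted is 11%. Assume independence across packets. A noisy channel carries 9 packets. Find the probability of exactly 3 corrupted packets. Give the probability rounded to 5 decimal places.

0.05556

X ~ Binomial(n=9, p=0.11).
P(X=3) = C(9,3) · p^3 · (1−p)^6
= 84 · 0.001331 · 0.49698 = 0.0555645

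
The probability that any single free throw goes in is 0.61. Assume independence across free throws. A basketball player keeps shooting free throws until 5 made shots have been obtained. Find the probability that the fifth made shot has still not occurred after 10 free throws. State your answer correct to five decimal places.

Needing more than 10 free throws ⇔ fewer than 5 successes in the first 10. With X ~ Binomial(10, 0.61), P(Y > 10) = P(X ≤ 4).
  k=0: C(10,0)·0.61^0·0.39^10 = 0.0000814
  k=1: C(10,1)·0.61^1·0.39^9 = 0.0012732
  k=2: C(10,2)·0.61^2·0.39^8 = 0.0089617
  k=3: C(10,3)·0.61^3·0.39^7 = 0.0373786
  k=4: C(10,4)·0.61^4·0.39^6 = 0.1023119
P(X ≤ 4) = 0.1500068

0.15001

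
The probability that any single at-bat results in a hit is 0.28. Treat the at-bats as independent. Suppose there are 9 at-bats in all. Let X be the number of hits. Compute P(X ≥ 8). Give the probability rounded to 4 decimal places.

0.0003

X ~ Binomial(9, 0.28); P(X ≥ 8) = Σ C(9,k) p^k (1−p)^(9−k) over k:
  k=8: C(9,8)·0.28^8·0.72^1 = 0.000245
  k=9: C(9,9)·0.28^9·0.72^0 = 0.000011
Total = 0.000255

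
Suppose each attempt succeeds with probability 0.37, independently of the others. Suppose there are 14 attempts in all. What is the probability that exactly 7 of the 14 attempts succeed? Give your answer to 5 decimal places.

0.12833

X ~ Binomial(n=14, p=0.37).
P(X=7) = C(14,7) · p^7 · (1−p)^7
= 3432 · 0.00094932 · 0.03939 = 0.1283344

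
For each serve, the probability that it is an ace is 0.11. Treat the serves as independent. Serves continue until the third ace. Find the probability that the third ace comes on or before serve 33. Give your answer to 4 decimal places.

0.7191

Finishing within 33 serves ⇔ at least 3 successes in the first 33. With X ~ Binomial(33, 0.11), P(Y ≤ 33) = 1 − P(X ≤ 2).
  k=0: C(33,0)·0.11^0·0.89^33 = 0.021373
  k=1: C(33,1)·0.11^1·0.89^32 = 0.087174
  k=2: C(33,2)·0.11^2·0.89^31 = 0.172389
1 − 0.280936 = 0.719064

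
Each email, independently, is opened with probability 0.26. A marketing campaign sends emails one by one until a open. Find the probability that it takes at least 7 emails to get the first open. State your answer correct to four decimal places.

0.1642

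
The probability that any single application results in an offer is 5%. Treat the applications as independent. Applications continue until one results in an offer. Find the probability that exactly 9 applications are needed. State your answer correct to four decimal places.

Geometric (trials to first success), p = 0.05.
P(Y = 9) = (1−p)^8 · p = 0.66342 · 0.05 = 0.033171

0.0332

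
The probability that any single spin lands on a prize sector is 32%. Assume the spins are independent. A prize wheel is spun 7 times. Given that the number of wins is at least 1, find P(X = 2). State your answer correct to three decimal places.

X ~ Binomial(7, 0.32). Want P(X=2 | X≥1) = P(X=2) / P(X≥1).
P(X=2) = C(7,2)·0.32^2·0.68^5 = 0.31265
P(X≥1) = 1 − 0.06723 = 0.93277
Ratio = 0.31265 / 0.93277 = 0.33519

0.335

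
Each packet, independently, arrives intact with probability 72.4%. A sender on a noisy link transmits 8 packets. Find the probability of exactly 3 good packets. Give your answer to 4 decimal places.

X ~ Binomial(n=8, p=0.724).
P(X=3) = C(8,3) · p^3 · (1−p)^5
= 56 · 0.3795 · 0.0016016 = 0.034037

0.0340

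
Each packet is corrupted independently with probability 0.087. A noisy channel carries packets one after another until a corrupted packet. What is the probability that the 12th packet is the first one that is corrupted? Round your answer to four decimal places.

Geometric (trials to first success), p = 0.087.
P(Y = 12) = (1−p)^11 · p = 0.36743 · 0.087 = 0.031967

0.0320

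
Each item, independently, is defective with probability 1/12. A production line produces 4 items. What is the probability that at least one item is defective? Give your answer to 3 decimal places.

0.294

P(at least one) = 1 − P(none) = 1 − (1 − 0.083333)^4
= 1 − 0.70607 = 0.29393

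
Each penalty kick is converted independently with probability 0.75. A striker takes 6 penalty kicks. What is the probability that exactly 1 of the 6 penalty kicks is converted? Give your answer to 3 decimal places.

X ~ Binomial(n=6, p=0.75).
P(X=1) = C(6,1) · p^1 · (1−p)^5
= 6 · 0.75 · 0.00097656 = 0.00439

0.004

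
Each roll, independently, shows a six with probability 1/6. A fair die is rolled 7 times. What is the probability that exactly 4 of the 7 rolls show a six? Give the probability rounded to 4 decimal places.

X ~ Binomial(n=7, p=0.166667).
P(X=4) = C(7,4) · p^4 · (1−p)^3
= 35 · 0.0007716 · 0.5787 = 0.015629

0.0156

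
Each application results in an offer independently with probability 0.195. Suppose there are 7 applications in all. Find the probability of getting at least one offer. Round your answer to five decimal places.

0.78094

P(at least one) = 1 − P(none) = 1 − (1 − 0.195)^7
= 1 − 0.2190641 = 0.7809359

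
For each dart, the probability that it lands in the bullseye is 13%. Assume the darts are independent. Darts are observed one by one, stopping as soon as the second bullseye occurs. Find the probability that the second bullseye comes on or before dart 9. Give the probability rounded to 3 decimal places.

0.330

Finishing within 9 darts ⇔ at least 2 successes in the first 9. With X ~ Binomial(9, 0.13), P(Y ≤ 9) = 1 − P(X ≤ 1).
  k=0: C(9,0)·0.13^0·0.87^9 = 0.28554
  k=1: C(9,1)·0.13^1·0.87^8 = 0.38401
1 − 0.66955 = 0.33045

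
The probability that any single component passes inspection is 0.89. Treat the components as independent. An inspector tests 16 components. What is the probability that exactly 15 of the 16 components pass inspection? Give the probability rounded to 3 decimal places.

X ~ Binomial(n=16, p=0.89).
P(X=15) = C(16,15) · p^15 · (1−p)^1
= 16 · 0.17412 · 0.11 = 0.30645

0.306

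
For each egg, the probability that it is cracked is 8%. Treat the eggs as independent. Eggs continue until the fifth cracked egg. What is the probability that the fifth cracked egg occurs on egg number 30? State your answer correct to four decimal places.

0.0097

Y = trial on which the fifth success occurs; negative binomial, r=5, p=0.08.
P(Y=30) = C(29,4) · p^5 · (1−p)^25
= 23751 · 3.2768e-06 · 0.12436 = 0.009679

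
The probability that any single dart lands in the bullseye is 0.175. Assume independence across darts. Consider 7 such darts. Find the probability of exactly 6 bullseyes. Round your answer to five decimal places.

X ~ Binomial(n=7, p=0.175).
P(X=6) = C(7,6) · p^6 · (1−p)^1
= 7 · 2.8723e-05 · 0.825 = 0.0001659

0.00017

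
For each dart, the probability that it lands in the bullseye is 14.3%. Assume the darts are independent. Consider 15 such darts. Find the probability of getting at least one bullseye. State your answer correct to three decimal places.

P(at least one) = 1 − P(none) = 1 − (1 − 0.143)^15
= 1 − 0.09879 = 0.90121

0.901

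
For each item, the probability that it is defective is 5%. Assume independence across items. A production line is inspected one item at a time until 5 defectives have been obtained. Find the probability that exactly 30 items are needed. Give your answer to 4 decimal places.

0.0021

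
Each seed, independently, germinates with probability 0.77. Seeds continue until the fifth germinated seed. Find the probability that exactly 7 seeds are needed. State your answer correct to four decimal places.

Y = trial on which the fifth success occurs; negative binomial, r=5, p=0.77.
P(Y=7) = C(6,4) · p^5 · (1−p)^2
= 15 · 0.27068 · 0.0529 = 0.214783

0.2148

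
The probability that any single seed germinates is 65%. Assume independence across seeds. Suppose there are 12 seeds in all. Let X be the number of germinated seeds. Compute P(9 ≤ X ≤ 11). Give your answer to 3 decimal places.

X ~ Binomial(12, 0.65); P(9 ≤ X ≤ 11) = Σ C(12,k) p^k (1−p)^(12−k) over k:
  k=9: C(12,9)·0.65^9·0.35^3 = 0.19537
  k=10: C(12,10)·0.65^10·0.35^2 = 0.10885
  k=11: C(12,11)·0.65^11·0.35^1 = 0.03675
Total = 0.34096

0.341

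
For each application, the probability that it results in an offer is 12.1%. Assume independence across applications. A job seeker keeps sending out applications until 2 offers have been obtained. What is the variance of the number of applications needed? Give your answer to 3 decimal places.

Y = total applications until the second success; negative binomial with r=2, p=0.121.
Var(Y) = r(1−p)/p² = 2·0.879 / 0.121² = 120.07377

120.074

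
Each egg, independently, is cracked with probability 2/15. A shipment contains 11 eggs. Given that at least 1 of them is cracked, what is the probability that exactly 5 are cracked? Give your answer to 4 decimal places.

X ~ Binomial(11, 0.133333). Want P(X=5 | X≥1) = P(X=5) / P(X≥1).
P(X=5) = C(11,5)·0.133333^5·0.866667^6 = 0.008250
P(X≥1) = 1 − 0.207192 = 0.792808
Ratio = 0.008250 / 0.792808 = 0.010406

0.0104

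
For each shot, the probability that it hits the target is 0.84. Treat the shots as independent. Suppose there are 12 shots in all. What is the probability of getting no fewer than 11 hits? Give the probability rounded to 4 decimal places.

X ~ Binomial(12, 0.84); P(X ≥ 11) = Σ C(12,k) p^k (1−p)^(12−k) over k:
  k=11: C(12,11)·0.84^11·0.16^1 = 0.282081
  k=12: C(12,12)·0.84^12·0.16^0 = 0.123410
Total = 0.405491

0.4055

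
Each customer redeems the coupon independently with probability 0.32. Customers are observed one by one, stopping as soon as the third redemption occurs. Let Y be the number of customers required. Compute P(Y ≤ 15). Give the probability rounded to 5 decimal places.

0.90376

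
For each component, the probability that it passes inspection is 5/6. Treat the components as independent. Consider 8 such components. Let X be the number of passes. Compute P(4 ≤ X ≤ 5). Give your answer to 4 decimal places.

0.1302

X ~ Binomial(8, 0.833333); P(4 ≤ X ≤ 5) = Σ C(8,k) p^k (1−p)^(8−k) over k:
  k=4: C(8,4)·0.833333^4·0.166667^4 = 0.026048
  k=5: C(8,5)·0.833333^5·0.166667^3 = 0.104190
Total = 0.130238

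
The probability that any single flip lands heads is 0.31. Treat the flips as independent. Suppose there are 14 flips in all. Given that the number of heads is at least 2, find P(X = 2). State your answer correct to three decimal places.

X ~ Binomial(14, 0.31). Want P(X=2 | X≥2) = P(X=2) / P(X≥2).
P(X=2) = C(14,2)·0.31^2·0.69^12 = 0.10185
P(X≥2) = 1 − 0.00554 − 0.03488 = 0.95958
Ratio = 0.10185 / 0.95958 = 0.10614

0.106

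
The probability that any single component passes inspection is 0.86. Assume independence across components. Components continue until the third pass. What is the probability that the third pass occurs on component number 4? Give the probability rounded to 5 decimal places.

Y = trial on which the third success occurs; negative binomial, r=3, p=0.86.
P(Y=4) = C(3,2) · p^3 · (1−p)^1
= 3 · 0.63606 · 0.14 = 0.2671435

0.26714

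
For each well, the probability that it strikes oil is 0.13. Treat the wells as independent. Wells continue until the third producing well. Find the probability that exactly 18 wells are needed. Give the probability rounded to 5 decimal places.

0.03700

Y = trial on which the third success occurs; negative binomial, r=3, p=0.13.
P(Y=18) = C(17,2) · p^3 · (1−p)^15
= 136 · 0.002197 · 0.12382 = 0.0369963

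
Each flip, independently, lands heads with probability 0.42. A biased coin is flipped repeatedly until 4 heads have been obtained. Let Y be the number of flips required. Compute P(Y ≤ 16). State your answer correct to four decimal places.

0.9527

Finishing within 16 flips ⇔ at least 4 successes in the first 16. With X ~ Binomial(16, 0.42), P(Y ≤ 16) = 1 − P(X ≤ 3).
  k=0: C(16,0)·0.42^0·0.58^16 = 0.000164
  k=1: C(16,1)·0.42^1·0.58^15 = 0.001900
  k=2: C(16,2)·0.42^2·0.58^14 = 0.010320
  k=3: C(16,3)·0.42^3·0.58^13 = 0.034874
1 − 0.047258 = 0.952742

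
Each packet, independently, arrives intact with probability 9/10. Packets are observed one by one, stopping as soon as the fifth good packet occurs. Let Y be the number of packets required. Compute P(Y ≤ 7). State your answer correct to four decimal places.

Finishing within 7 packets ⇔ at least 5 successes in the first 7. With X ~ Binomial(7, 0.90), P(Y ≤ 7) = 1 − P(X ≤ 4).
  k=0: C(7,0)·0.90^0·0.10^7 = 0.000000
  k=1: C(7,1)·0.90^1·0.10^6 = 0.000006
  k=2: C(7,2)·0.90^2·0.10^5 = 0.000170
  k=3: C(7,3)·0.90^3·0.10^4 = 0.002551
  k=4: C(7,4)·0.90^4·0.10^3 = 0.022964
1 − 0.025691 = 0.974309

0.9743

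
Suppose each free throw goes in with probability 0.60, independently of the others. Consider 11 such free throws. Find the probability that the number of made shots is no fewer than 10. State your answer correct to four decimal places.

X ~ Binomial(11, 0.60); P(X ≥ 10) = Σ C(11,k) p^k (1−p)^(11−k) over k:
  k=10: C(11,10)·0.60^10·0.40^1 = 0.026605
  k=11: C(11,11)·0.60^11·0.40^0 = 0.003628
Total = 0.030233

0.0302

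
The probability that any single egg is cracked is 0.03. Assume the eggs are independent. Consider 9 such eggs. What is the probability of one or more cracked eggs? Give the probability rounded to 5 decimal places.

P(at least one) = 1 − P(none) = 1 − (1 − 0.03)^9
= 1 − 0.7602311 = 0.2397689

0.23977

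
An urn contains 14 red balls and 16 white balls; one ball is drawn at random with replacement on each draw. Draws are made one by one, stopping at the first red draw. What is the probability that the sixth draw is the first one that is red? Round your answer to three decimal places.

Geometric (trials to first success), p = 0.466667.
P(Y = 6) = (1−p)^5 · p = 0.043151 · 0.466667 = 0.02014

0.020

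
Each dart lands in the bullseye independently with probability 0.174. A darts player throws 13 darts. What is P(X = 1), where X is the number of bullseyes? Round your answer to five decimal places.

X ~ Binomial(n=13, p=0.174).
P(X=1) = C(13,1) · p^1 · (1−p)^12
= 13 · 0.174 · 0.10087 = 0.2281672

0.22817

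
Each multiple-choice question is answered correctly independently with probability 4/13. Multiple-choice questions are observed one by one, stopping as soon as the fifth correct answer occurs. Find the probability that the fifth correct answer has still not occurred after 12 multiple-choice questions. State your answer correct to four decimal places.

0.7031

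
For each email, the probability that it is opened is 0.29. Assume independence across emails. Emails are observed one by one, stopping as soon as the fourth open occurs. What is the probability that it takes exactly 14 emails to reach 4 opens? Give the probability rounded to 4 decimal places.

Y = trial on which the fourth success occurs; negative binomial, r=4, p=0.29.
P(Y=14) = C(13,3) · p^4 · (1−p)^10
= 286 · 0.0070728 · 0.032552 = 0.065848

0.0658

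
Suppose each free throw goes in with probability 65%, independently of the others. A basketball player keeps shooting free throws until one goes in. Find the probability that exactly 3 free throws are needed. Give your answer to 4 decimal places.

0.0796

Geometric (trials to first success), p = 0.65.
P(Y = 3) = (1−p)^2 · p = 0.1225 · 0.65 = 0.079625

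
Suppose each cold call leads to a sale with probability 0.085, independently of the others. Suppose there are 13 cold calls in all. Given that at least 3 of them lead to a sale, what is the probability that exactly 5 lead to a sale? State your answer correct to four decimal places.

0.0304

X ~ Binomial(13, 0.085). Want P(X=5 | X≥3) = P(X=5) / P(X≥3).
P(X=5) = C(13,5)·0.085^5·0.915^8 = 0.002806
P(X≥3) = 1 − 0.315119 − 0.380553 − 0.212112 = 0.092216
Ratio = 0.002806 / 0.092216 = 0.030425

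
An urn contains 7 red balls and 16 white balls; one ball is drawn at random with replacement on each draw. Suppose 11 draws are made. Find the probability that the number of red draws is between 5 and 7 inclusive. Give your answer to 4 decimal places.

0.2152

X ~ Binomial(11, 0.304348); P(5 ≤ X ≤ 7) = Σ C(11,k) p^k (1−p)^(11−k) over k:
  k=5: C(11,5)·0.304348^5·0.695652^6 = 0.136724
  k=6: C(11,6)·0.304348^6·0.695652^5 = 0.059817
  k=7: C(11,7)·0.304348^7·0.695652^4 = 0.018693
Total = 0.215234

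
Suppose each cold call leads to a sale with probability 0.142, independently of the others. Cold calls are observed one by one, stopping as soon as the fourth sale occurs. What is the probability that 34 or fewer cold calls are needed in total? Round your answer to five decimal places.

Finishing within 34 cold calls ⇔ at least 4 successes in the first 34. With X ~ Binomial(34, 0.142), P(Y ≤ 34) = 1 − P(X ≤ 3).
  k=0: C(34,0)·0.142^0·0.858^34 = 0.0054773
  k=1: C(34,1)·0.142^1·0.858^33 = 0.0308211
  k=2: C(34,2)·0.142^2·0.858^32 = 0.0841652
  k=3: C(34,3)·0.142^3·0.858^31 = 0.1485807
1 − 0.2690444 = 0.7309556

0.73096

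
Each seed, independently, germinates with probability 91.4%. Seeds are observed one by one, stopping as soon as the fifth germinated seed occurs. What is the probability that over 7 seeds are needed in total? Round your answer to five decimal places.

0.01708

Needing more than 7 seeds ⇔ fewer than 5 successes in the first 7. With X ~ Binomial(7, 0.914), P(Y > 7) = P(X ≤ 4).
  k=0: C(7,0)·0.914^0·0.086^7 = 0.0000000
  k=1: C(7,1)·0.914^1·0.086^6 = 0.0000026
  k=2: C(7,2)·0.914^2·0.086^5 = 0.0000825
  k=3: C(7,3)·0.914^3·0.086^4 = 0.0014618
  k=4: C(7,4)·0.914^4·0.086^3 = 0.0155363
P(X ≤ 4) = 0.0170833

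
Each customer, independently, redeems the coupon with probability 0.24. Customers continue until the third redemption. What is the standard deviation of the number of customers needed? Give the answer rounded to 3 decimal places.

6.292

Y = total customers until the third success; negative binomial with r=3, p=0.24.
SD(Y) = √[r(1−p)/p²] = √(39.58333) = 6.29153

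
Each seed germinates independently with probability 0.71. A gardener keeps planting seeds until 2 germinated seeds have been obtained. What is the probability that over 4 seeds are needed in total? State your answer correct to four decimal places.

Needing more than 4 seeds ⇔ fewer than 2 successes in the first 4. With X ~ Binomial(4, 0.71), P(Y > 4) = P(X ≤ 1).
  k=0: C(4,0)·0.71^0·0.29^4 = 0.007073
  k=1: C(4,1)·0.71^1·0.29^3 = 0.069265
P(X ≤ 1) = 0.076338

0.0763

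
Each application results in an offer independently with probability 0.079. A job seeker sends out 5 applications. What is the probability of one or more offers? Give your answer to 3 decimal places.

0.337

P(at least one) = 1 − P(none) = 1 − (1 − 0.079)^5
= 1 − 0.66267 = 0.33733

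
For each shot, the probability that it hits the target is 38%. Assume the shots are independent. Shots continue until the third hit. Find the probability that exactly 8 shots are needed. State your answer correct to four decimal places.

0.1056

Y = trial on which the third success occurs; negative binomial, r=3, p=0.38.
P(Y=8) = C(7,2) · p^3 · (1−p)^5
= 21 · 0.054872 · 0.091613 = 0.105567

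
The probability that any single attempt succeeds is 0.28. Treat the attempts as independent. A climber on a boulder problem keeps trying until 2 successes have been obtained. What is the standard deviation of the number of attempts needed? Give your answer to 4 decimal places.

Y = total attempts until the second success; negative binomial with r=2, p=0.28.
SD(Y) = √[r(1−p)/p²] = √(18.367347) = 4.285714

4.2857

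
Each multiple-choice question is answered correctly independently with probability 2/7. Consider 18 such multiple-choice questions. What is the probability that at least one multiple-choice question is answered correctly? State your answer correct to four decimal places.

0.9977

P(at least one) = 1 − P(none) = 1 − (1 − 0.285714)^18
= 1 − 0.002343 = 0.997657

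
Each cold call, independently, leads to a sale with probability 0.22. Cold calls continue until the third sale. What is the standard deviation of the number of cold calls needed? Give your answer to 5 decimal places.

Y = total cold calls until the third success; negative binomial with r=3, p=0.22.
SD(Y) = √[r(1−p)/p²] = √(48.3471074) = 6.9532084

6.95321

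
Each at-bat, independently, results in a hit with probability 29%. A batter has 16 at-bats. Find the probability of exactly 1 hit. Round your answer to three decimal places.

0.027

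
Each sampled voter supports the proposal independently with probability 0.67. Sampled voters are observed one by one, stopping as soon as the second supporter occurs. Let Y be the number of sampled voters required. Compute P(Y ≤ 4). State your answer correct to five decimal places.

0.89183

Finishing within 4 sampled voters ⇔ at least 2 successes in the first 4. With X ~ Binomial(4, 0.67), P(Y ≤ 4) = 1 − P(X ≤ 1).
  k=0: C(4,0)·0.67^0·0.33^4 = 0.0118592
  k=1: C(4,1)·0.67^1·0.33^3 = 0.0963112
1 − 0.1081704 = 0.8918296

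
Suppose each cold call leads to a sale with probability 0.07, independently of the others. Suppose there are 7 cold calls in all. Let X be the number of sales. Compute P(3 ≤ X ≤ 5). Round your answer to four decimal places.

0.0097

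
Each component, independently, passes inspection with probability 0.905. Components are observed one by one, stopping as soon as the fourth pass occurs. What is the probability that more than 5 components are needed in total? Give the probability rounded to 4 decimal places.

Needing more than 5 components ⇔ fewer than 4 successes in the first 5. With X ~ Binomial(5, 0.905), P(Y > 5) = P(X ≤ 3).
  k=0: C(5,0)·0.905^0·0.095^5 = 0.000008
  k=1: C(5,1)·0.905^1·0.095^4 = 0.000369
  k=2: C(5,2)·0.905^2·0.095^3 = 0.007022
  k=3: C(5,3)·0.905^3·0.095^2 = 0.066895
P(X ≤ 3) = 0.074293

0.0743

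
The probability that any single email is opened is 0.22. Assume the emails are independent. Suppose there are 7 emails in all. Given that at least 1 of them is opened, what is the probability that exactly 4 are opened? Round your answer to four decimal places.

0.0472

X ~ Binomial(7, 0.22). Want P(X=4 | X≥1) = P(X=4) / P(X≥1).
P(X=4) = C(7,4)·0.22^4·0.78^3 = 0.038908
P(X≥1) = 1 − 0.175656 = 0.824344
Ratio = 0.038908 / 0.824344 = 0.047199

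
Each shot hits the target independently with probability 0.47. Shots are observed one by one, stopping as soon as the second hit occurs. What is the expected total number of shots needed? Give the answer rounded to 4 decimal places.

Y = total shots until the second success; negative binomial with r=2, p=0.47.
E[Y] = r / p = 2 / 0.47 = 4.255319

4.2553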